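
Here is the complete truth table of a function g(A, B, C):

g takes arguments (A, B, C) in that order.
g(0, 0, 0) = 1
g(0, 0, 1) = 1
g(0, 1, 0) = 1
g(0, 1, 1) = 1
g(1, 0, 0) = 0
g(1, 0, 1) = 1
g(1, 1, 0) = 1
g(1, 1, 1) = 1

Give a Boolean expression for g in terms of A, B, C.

g(A, B, C) = not ((A and not B) and not C)

Only row (1,0,0) gives 0. So g is 1 everywhere except there — the complement of the minterm A·¬B·¬C.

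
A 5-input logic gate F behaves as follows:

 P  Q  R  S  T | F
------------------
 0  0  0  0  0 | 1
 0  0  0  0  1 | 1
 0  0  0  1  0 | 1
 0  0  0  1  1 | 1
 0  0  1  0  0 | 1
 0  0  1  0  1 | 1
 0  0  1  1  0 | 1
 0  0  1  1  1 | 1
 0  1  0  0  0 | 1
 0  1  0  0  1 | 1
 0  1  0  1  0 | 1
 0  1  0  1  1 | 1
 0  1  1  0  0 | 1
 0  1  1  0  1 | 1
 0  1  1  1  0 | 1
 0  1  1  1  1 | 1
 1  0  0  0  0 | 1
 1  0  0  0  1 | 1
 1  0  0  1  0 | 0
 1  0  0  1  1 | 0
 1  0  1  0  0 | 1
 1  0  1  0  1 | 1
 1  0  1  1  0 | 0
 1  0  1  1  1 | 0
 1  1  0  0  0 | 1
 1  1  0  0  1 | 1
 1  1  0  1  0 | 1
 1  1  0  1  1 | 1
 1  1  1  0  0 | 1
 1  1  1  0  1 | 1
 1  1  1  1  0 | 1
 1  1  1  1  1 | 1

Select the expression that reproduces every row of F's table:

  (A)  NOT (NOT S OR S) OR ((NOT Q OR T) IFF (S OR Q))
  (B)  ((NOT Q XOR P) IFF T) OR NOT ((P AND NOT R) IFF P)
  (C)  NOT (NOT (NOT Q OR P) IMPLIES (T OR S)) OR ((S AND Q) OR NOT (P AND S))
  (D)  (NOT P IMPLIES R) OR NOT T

(A) fails at (0,0,0,0,0): the formula yields 0, F is 1.
(B) fails at (0,0,0,0,0): the formula yields 0, F is 1.
(D) fails at (0,0,0,0,1): the formula yields 0, F is 1.
That leaves (C). Evaluating it on every row reproduces the table of F exactly.

C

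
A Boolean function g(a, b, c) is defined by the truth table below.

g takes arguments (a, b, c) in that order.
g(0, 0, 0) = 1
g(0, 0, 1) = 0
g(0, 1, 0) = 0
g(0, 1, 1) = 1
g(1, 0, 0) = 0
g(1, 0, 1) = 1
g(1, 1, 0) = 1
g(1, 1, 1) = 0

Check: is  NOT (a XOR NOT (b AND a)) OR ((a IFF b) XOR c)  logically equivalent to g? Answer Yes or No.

Check the formula against g row by row:
  a=0, b=0, c=0: formula gives 1, g = 1 ✓
  a=0, b=0, c=1: formula gives 0, g = 0 ✓
  a=0, b=1, c=0: formula gives 0, g = 0 ✓
  a=0, b=1, c=1: formula gives 1, g = 1 ✓
  a=1, b=0, c=0: formula gives 1, but g = 0 ✗
A single disagreement suffices: at (1,0,0) they differ, so the formula does not compute g.

No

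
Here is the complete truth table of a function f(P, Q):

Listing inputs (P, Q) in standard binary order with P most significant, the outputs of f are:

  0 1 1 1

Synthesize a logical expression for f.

The output is 1 whenever at least one input is 1 — the OR of all inputs.

f(P, Q) = P or Q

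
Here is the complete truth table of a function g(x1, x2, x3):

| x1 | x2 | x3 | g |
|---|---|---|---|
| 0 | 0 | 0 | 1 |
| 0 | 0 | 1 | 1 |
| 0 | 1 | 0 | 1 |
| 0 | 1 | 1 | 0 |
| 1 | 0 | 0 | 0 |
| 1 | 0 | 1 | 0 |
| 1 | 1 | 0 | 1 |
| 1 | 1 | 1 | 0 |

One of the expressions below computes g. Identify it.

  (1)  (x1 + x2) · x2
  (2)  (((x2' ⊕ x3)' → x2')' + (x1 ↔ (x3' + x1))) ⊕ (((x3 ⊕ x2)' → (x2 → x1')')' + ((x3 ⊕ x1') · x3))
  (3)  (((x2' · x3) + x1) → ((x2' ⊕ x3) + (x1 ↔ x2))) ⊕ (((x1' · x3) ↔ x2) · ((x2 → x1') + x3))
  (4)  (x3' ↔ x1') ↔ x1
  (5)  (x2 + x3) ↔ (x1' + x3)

(1): at (0,0,0) it gives 0, but g = 1 — eliminated.
(3): at (0,0,0) it gives 0, but g = 1 — eliminated.
(4): at (0,0,0) it gives 0, but g = 1 — eliminated.
(5): at (0,0,0) it gives 0, but g = 1 — eliminated.
(2) is the remaining candidate, and it agrees with g on all 8 inputs.

2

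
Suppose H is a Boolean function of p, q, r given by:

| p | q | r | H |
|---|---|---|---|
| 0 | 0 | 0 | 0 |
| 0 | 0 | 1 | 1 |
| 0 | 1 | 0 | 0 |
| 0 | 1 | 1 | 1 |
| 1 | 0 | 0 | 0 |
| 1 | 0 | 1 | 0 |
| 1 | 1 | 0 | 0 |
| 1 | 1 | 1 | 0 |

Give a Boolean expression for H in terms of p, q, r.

H(p, q, r) = ((~p & ~q) & r) | ((~p & q) & r)

H=1 on 2 inputs: (0,0,1), (0,1,1). Reading each as a conjunction of literals (¬p·¬q·r, ¬p·q·r) and taking the OR gives the canonical DNF.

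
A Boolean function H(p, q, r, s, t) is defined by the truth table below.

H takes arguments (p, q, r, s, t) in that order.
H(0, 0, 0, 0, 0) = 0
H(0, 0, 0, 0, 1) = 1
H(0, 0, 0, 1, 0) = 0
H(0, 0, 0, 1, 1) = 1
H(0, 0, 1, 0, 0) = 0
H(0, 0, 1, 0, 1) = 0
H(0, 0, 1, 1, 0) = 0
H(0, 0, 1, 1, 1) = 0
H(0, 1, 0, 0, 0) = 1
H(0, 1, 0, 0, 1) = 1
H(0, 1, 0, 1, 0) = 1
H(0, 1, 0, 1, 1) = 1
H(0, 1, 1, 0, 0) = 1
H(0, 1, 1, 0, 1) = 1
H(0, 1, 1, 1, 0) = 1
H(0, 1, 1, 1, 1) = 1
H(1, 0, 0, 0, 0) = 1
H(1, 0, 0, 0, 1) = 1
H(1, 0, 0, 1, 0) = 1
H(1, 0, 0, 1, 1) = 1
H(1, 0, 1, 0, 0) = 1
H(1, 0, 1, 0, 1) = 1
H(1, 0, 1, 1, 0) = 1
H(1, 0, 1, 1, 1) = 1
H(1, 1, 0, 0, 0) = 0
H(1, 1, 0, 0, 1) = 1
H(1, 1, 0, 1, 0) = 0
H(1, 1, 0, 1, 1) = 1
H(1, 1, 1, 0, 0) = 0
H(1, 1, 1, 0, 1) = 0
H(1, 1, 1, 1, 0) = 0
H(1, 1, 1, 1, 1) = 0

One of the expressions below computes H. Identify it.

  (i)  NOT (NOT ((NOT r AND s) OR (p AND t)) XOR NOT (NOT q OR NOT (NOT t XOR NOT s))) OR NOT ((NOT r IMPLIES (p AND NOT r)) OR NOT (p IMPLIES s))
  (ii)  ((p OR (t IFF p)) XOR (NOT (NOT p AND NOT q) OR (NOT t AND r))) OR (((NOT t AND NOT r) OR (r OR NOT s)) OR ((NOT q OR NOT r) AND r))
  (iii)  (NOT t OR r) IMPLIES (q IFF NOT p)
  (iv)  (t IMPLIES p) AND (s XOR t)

(i) disagrees with H on (0,0,0,0,0) (formula → 1, table → 0); rule it out.
(ii) disagrees with H on (0,0,0,0,0) (formula → 1, table → 0); rule it out.
(iv) disagrees with H on (0,0,0,0,1) (formula → 0, table → 1); rule it out.
Only (iii) survives; checking it on all 32 rows confirms it matches H.

iii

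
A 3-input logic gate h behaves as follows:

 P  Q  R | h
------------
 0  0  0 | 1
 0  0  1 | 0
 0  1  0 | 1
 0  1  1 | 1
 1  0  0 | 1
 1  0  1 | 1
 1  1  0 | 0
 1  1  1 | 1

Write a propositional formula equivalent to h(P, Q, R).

h(P, Q, R) = not (((not P and not Q) and R) or ((P and Q) and not R))

There are just 2 zero rows: (0,0,1), (1,1,0). Their minterms are ¬P·¬Q·R, P·Q·¬R; the OR of those covers precisely the 0-outputs, and negating it yields h.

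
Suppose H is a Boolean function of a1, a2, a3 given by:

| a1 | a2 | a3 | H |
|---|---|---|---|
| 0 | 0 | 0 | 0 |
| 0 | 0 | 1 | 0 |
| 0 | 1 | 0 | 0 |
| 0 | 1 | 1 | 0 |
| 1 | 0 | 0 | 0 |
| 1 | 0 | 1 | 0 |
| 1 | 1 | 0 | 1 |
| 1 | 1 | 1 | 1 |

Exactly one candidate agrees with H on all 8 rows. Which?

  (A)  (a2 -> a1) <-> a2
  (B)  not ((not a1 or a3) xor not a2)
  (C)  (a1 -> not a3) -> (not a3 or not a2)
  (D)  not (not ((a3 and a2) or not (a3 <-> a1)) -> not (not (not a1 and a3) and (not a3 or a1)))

(B) disagrees with H on (0,0,0) (formula → 1, table → 0); rule it out.
(C) disagrees with H on (0,0,0) (formula → 1, table → 0); rule it out.
(D) disagrees with H on (0,0,0) (formula → 1, table → 0); rule it out.
(A) is the remaining candidate, and it agrees with H on all 8 inputs.

A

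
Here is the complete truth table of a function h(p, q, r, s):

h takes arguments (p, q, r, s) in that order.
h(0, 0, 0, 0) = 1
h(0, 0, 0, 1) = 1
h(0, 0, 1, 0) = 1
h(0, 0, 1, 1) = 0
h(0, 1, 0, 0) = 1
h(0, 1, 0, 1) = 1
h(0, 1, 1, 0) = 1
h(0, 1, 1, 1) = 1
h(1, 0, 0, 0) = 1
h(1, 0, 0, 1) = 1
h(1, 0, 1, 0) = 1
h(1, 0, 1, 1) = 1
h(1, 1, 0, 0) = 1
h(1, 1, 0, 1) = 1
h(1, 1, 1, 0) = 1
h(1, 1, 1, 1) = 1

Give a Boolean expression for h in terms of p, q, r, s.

h is 0 on exactly one input, (0,0,1,1), whose minterm is ¬p·¬q·r·s. So h is the negation of that single conjunction.

h(p, q, r, s) = NOT (((NOT p AND NOT q) AND r) AND s)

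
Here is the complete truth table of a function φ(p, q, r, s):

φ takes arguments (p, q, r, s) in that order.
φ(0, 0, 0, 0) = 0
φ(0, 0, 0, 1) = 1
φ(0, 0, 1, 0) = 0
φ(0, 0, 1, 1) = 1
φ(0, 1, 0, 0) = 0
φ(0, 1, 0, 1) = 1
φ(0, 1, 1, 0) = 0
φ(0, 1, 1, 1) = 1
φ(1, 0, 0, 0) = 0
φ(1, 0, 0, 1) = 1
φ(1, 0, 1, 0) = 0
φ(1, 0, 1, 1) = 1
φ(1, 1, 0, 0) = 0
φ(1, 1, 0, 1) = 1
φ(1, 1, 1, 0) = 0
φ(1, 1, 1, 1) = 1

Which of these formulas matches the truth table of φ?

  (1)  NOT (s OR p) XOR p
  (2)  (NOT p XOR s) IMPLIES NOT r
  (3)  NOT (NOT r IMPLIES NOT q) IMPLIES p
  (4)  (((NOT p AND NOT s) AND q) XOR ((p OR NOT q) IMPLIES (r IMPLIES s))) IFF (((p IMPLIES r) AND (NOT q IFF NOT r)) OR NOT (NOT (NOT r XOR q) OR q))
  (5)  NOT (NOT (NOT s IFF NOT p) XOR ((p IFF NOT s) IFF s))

(1) fails at (0,0,0,0): the formula yields 1, φ is 0.
(2) fails at (0,0,0,0): the formula yields 1, φ is 0.
(3) fails at (0,0,0,0): the formula yields 1, φ is 0.
(4) fails at (0,0,0,0): the formula yields 1, φ is 0.
(5) is the remaining candidate, and it agrees with φ on all 16 inputs.

5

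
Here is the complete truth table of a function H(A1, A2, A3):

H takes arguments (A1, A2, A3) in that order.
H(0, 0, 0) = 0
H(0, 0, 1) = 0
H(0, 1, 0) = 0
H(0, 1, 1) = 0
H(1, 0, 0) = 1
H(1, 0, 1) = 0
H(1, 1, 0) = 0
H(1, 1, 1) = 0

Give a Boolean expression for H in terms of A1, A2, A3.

H is 1 on exactly one input, (1,0,0), whose minterm is A1·¬A2·¬A3. So H is just that conjunction.

H(A1, A2, A3) = (A1 · A2') · A3'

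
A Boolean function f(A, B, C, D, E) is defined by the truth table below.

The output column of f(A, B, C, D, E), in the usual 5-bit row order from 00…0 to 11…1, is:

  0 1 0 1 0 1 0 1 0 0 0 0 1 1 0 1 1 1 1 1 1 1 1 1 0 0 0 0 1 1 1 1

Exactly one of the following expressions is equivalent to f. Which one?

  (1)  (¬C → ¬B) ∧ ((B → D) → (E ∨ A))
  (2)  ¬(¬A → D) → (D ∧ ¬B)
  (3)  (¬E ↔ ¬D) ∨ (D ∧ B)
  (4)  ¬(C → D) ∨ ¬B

1

(2) fails at (0,0,0,0,1): the formula yields 0, f is 1.
(3) fails at (0,0,0,0,0): the formula yields 1, f is 0.
(4) fails at (0,0,0,0,0): the formula yields 1, f is 0.
(1) is the remaining candidate, and it agrees with f on all 32 inputs.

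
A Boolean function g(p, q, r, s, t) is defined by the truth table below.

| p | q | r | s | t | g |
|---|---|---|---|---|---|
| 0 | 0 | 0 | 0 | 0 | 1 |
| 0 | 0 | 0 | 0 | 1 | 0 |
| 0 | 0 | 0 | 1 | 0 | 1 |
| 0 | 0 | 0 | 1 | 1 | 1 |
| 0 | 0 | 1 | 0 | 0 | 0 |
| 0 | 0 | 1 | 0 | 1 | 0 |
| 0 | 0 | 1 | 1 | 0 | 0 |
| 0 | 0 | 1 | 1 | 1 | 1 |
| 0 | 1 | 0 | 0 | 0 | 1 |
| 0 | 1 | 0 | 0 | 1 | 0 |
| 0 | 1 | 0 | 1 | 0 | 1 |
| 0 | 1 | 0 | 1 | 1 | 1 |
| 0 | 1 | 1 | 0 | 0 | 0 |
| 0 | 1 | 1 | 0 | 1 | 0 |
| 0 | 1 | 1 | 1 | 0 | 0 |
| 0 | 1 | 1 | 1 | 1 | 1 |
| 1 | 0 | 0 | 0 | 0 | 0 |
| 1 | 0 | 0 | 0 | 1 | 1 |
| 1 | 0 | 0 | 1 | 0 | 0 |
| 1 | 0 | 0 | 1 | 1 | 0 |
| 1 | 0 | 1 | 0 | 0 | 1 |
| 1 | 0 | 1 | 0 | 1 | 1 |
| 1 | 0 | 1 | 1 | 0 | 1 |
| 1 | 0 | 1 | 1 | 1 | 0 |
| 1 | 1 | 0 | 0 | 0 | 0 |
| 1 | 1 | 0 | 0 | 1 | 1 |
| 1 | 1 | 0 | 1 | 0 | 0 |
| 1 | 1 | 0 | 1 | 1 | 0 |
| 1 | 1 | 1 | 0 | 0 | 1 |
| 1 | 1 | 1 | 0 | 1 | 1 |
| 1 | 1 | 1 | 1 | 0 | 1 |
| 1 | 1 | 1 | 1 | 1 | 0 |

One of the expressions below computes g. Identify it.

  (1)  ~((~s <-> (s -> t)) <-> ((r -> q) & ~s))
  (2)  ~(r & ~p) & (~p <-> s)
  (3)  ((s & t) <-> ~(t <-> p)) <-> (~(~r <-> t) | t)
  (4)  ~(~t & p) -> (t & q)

(1) disagrees with g on (0,0,0,0,0) (formula → 0, table → 1); rule it out.
(2) disagrees with g on (0,0,0,0,0) (formula → 0, table → 1); rule it out.
(4) disagrees with g on (0,0,0,0,0) (formula → 0, table → 1); rule it out.
Only (3) survives; checking it on all 32 rows confirms it matches g.

3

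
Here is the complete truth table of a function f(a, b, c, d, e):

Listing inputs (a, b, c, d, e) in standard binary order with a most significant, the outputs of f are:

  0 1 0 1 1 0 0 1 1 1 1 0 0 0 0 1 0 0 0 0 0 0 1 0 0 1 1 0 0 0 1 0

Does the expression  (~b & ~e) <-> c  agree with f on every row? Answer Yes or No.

No

Test each input against both f and the formula:
  a=0, b=0, c=0, d=0, e=0: formula gives 0, f = 0 ✓
  a=0, b=0, c=0, d=0, e=1: formula gives 1, f = 1 ✓
  a=0, b=0, c=0, d=1, e=0: formula gives 0, f = 0 ✓
  a=0, b=0, c=0, d=1, e=1: formula gives 1, f = 1 ✓
  …
  a=0, b=0, c=1, d=1, e=0: formula gives 1, but f = 0 ✗
Row (0,0,1,1,0) is a counterexample, so the formula is not equivalent to f.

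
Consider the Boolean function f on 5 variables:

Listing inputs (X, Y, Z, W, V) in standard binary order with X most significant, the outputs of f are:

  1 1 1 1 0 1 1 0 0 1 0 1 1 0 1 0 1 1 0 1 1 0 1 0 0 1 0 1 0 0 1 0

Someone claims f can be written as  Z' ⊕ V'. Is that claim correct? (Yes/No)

No

Evaluate Z' ⊕ V' on each row and compare to f:
  X=0, Y=0, Z=0, W=0, V=0: formula gives 0, but f = 1 ✗
Since they disagree at (0,0,0,0,0), the expression is not a correct formula for f.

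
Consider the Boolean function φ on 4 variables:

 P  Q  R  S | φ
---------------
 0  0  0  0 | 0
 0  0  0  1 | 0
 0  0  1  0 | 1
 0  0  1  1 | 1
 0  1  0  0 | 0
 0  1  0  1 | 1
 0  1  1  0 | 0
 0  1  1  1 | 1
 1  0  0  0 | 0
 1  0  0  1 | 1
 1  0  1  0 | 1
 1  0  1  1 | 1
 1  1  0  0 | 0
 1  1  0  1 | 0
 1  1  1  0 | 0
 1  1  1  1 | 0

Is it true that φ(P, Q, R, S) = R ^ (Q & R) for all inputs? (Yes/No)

No

Test each input against both φ and the formula:
  P=0, Q=0, R=0, S=0: formula gives 0, φ = 0 ✓
  P=0, Q=0, R=0, S=1: formula gives 0, φ = 0 ✓
  P=0, Q=0, R=1, S=0: formula gives 1, φ = 1 ✓
  P=0, Q=0, R=1, S=1: formula gives 1, φ = 1 ✓
  …
  P=0, Q=1, R=0, S=1: formula gives 0, but φ = 1 ✗
Since they disagree at (0,1,0,1), the expression is not a correct formula for φ.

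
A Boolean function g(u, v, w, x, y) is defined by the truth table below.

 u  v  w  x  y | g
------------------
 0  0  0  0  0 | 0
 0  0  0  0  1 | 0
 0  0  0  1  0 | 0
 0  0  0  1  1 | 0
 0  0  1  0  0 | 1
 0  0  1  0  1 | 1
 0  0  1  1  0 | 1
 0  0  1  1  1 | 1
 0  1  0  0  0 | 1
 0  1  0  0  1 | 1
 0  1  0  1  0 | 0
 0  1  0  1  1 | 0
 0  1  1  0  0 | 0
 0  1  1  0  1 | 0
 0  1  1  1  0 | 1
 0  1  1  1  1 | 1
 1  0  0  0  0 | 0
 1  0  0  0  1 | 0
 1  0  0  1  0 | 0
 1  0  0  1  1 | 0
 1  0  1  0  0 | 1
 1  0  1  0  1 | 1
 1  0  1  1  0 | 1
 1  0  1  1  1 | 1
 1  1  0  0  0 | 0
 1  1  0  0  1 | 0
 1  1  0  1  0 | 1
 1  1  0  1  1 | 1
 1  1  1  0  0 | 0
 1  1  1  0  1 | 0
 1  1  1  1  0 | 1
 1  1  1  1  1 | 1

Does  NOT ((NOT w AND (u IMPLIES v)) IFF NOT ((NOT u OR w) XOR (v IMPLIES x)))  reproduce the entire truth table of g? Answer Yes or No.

Test each input against both g and the formula:
  u=0, v=0, w=0, x=0, y=0: formula gives 0, g = 0 ✓
  u=0, v=0, w=0, x=0, y=1: formula gives 0, g = 0 ✓
  u=0, v=0, w=0, x=1, y=0: formula gives 0, g = 0 ✓
  u=0, v=0, w=0, x=1, y=1: formula gives 0, g = 0 ✓
  … (the remaining 28 rows also agree.)
Every row agrees, so the formula is equivalent.

Yes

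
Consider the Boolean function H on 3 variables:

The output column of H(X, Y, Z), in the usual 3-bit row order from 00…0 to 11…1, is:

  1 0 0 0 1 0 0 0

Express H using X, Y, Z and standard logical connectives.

H(X, Y, Z) = ((~X & ~Y) & ~Z) | ((X & ~Y) & ~Z)

Collect the rows where H=1 — (0,0,0), (1,0,0) — and write one minterm per row: ¬X·¬Y·¬Z, X·¬Y·¬Z. Their union (logical OR) reproduces the table exactly.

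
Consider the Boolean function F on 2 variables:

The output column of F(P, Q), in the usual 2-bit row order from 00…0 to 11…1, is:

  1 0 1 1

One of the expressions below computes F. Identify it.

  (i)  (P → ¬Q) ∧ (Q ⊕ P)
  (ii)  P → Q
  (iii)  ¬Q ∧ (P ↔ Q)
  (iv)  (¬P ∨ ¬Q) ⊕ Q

(i) fails at (0,0): the formula yields 0, F is 1.
(ii) fails at (0,1): the formula yields 1, F is 0.
(iii) fails at (1,0): the formula yields 0, F is 1.
Only (iv) survives; checking it on all 4 rows confirms it matches F.

iv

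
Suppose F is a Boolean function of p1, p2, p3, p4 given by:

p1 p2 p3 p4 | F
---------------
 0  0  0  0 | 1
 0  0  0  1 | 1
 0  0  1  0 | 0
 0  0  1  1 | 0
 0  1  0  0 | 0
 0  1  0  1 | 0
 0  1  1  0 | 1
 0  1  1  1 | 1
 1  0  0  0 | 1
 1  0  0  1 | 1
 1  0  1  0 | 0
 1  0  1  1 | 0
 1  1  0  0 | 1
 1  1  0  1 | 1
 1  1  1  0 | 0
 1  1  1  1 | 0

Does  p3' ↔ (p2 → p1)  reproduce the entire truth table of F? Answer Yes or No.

Test each input against both F and the formula:
  p1=0, p2=0, p3=0, p4=0: formula gives 1, F = 1 ✓
  p1=0, p2=0, p3=0, p4=1: formula gives 1, F = 1 ✓
  p1=0, p2=0, p3=1, p4=0: formula gives 0, F = 0 ✓
  p1=0, p2=0, p3=1, p4=1: formula gives 0, F = 0 ✓
  … (the remaining 12 rows also agree.)
Every row agrees, so the formula is equivalent.

Yes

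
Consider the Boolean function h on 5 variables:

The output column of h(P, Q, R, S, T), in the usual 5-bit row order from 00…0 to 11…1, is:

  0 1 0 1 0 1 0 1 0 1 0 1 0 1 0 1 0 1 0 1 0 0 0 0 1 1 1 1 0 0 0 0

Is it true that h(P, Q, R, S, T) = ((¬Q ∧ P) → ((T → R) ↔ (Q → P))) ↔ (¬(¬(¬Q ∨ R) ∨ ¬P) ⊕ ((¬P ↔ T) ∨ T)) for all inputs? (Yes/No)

Yes

Evaluate ((¬Q ∧ P) → ((T → R) ↔ (Q → P))) ↔ (¬(¬(¬Q ∨ R) ∨ ¬P) ⊕ ((¬P ↔ T) ∨ T)) on each row and compare to h:
  P=0, Q=0, R=0, S=0, T=0: formula gives 0, h = 0 ✓
  P=0, Q=0, R=0, S=0, T=1: formula gives 1, h = 1 ✓
  P=0, Q=0, R=0, S=1, T=0: formula gives 0, h = 0 ✓
  P=0, Q=0, R=0, S=1, T=1: formula gives 1, h = 1 ✓
  … (the remaining 28 rows also agree.)
Every row agrees, so the formula is equivalent.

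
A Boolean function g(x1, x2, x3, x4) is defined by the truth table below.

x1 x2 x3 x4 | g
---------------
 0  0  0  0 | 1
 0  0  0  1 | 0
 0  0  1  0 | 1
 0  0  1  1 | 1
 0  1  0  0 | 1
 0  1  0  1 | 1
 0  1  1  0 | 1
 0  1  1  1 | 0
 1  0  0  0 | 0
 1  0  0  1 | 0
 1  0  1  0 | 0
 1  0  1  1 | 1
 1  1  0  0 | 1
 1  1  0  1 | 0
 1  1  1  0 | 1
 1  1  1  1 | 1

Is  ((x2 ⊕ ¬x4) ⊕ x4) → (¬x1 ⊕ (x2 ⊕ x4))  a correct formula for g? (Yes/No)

Evaluate ((x2 ⊕ ¬x4) ⊕ x4) → (¬x1 ⊕ (x2 ⊕ x4)) on each row and compare to g:
  x1=0, x2=0, x3=0, x4=0: formula gives 1, g = 1 ✓
  x1=0, x2=0, x3=0, x4=1: formula gives 0, g = 0 ✓
  x1=0, x2=0, x3=1, x4=0: formula gives 1, g = 1 ✓
  x1=0, x2=0, x3=1, x4=1: formula gives 0, but g = 1 ✗
A single disagreement suffices: at (0,0,1,1) they differ, so the formula does not compute g.

No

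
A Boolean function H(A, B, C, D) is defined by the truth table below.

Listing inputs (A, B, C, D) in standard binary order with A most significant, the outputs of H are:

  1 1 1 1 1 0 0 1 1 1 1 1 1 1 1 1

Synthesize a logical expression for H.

H(A, B, C, D) = ((((A' · B) · C') · D) + (((A' · B) · C) · D'))'

There are just 2 zero rows: (0,1,0,1), (0,1,1,0). Their minterms are ¬A·B·¬C·D, ¬A·B·C·¬D; the OR of those covers precisely the 0-outputs, and negating it yields H.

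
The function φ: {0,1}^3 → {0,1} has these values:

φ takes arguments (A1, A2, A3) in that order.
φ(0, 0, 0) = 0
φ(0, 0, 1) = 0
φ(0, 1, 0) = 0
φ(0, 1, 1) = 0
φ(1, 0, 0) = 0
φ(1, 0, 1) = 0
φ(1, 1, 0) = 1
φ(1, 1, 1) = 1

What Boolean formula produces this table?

φ=1 on 2 inputs: (1,1,0), (1,1,1). Reading each as a conjunction of literals (A1·A2·¬A3, A1·A2·A3) and taking the OR gives the canonical DNF.

φ(A1, A2, A3) = ((A1 & A2) & ~A3) | ((A1 & A2) & A3)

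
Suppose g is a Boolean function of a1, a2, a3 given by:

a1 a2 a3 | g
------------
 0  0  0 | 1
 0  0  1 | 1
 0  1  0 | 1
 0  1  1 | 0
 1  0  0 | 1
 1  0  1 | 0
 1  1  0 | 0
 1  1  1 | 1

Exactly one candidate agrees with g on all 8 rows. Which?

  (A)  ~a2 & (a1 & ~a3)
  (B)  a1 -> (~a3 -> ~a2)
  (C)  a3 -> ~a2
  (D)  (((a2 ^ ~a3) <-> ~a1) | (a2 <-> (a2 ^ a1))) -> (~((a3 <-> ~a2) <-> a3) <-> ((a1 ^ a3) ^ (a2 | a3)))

(A) fails at (0,0,0): the formula yields 0, g is 1.
(B) fails at (0,1,1): the formula yields 1, g is 0.
(C) fails at (1,0,1): the formula yields 1, g is 0.
Only (D) survives; checking it on all 8 rows confirms it matches g.

D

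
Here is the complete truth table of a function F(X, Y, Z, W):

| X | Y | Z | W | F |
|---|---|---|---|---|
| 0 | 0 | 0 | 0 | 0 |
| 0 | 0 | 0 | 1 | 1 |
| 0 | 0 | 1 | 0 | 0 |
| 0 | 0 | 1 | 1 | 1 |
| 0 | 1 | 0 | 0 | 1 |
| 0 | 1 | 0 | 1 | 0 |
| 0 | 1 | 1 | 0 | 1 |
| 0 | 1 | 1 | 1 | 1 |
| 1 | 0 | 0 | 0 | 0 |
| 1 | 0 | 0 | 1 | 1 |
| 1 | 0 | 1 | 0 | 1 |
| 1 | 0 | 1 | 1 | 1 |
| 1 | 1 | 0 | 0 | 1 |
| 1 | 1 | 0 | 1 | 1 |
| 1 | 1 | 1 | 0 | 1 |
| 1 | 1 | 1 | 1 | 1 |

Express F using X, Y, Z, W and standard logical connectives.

F(X, Y, Z, W) = NOT ((((((NOT X AND NOT Y) AND NOT Z) AND NOT W) OR (((NOT X AND NOT Y) AND Z) AND NOT W)) OR (((NOT X AND Y) AND NOT Z) AND W)) OR (((X AND NOT Y) AND NOT Z) AND NOT W))

The 0-rows are (0,0,0,0), (0,0,1,0), (0,1,0,1), (1,0,0,0). Take each as a conjunction (¬X·¬Y·¬Z·¬W, ¬X·¬Y·Z·¬W, ¬X·Y·¬Z·W, X·¬Y·¬Z·¬W), form their disjunction, and complement — that gives a formula that is 1 everywhere F is.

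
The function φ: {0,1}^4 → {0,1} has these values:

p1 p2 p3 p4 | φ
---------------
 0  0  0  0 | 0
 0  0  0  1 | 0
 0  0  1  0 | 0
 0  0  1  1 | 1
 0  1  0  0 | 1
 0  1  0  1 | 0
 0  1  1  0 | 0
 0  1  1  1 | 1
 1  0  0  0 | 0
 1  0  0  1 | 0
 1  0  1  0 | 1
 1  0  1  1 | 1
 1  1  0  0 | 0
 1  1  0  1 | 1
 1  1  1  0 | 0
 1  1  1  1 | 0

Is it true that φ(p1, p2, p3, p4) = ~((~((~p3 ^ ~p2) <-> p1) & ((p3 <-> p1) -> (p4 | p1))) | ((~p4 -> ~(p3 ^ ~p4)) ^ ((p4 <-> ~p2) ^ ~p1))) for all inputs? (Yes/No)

No

Test each input against both φ and the formula:
  p1=0, p2=0, p3=0, p4=0: formula gives 0, φ = 0 ✓
  p1=0, p2=0, p3=0, p4=1: formula gives 0, φ = 0 ✓
  p1=0, p2=0, p3=1, p4=0: formula gives 0, φ = 0 ✓
  p1=0, p2=0, p3=1, p4=1: formula gives 0, but φ = 1 ✗
Row (0,0,1,1) is a counterexample, so the formula is not equivalent to φ.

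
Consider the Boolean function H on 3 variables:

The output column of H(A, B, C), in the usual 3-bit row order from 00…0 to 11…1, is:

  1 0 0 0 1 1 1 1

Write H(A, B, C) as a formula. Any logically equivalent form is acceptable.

H is 0 on only 3 rows — (0,0,1), (0,1,0), (0,1,1). Writing each as a minterm (¬A·¬B·C, ¬A·B·¬C, ¬A·B·C) and OR-ing them characterizes exactly where H=0, so H is the negation of that disjunction.

H(A, B, C) = ~((((~A & ~B) & C) | ((~A & B) & ~C)) | ((~A & B) & C))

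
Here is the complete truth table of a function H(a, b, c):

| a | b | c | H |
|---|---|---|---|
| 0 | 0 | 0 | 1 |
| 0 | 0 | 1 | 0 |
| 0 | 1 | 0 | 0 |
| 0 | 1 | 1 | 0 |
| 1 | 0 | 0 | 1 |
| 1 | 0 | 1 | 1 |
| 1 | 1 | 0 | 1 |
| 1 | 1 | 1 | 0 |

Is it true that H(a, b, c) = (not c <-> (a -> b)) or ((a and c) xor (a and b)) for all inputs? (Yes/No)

Test each input against both H and the formula:
  a=0, b=0, c=0: formula gives 1, H = 1 ✓
  a=0, b=0, c=1: formula gives 0, H = 0 ✓
  a=0, b=1, c=0: formula gives 1, but H = 0 ✗
A single disagreement suffices: at (0,1,0) they differ, so the formula does not compute H.

No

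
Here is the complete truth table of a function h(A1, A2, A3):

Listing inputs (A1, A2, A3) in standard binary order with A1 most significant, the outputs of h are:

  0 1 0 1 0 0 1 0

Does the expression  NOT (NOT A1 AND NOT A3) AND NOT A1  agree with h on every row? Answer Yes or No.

Check the formula against h row by row:
  A1=0, A2=0, A3=0: formula gives 0, h = 0 ✓
  A1=0, A2=0, A3=1: formula gives 1, h = 1 ✓
  A1=0, A2=1, A3=0: formula gives 0, h = 0 ✓
  A1=0, A2=1, A3=1: formula gives 1, h = 1 ✓
  A1=1, A2=0, A3=0: formula gives 0, h = 0 ✓
  …
  A1=1, A2=1, A3=0: formula gives 0, but h = 1 ✗
Row (1,1,0) is a counterexample, so the formula is not equivalent to h.

No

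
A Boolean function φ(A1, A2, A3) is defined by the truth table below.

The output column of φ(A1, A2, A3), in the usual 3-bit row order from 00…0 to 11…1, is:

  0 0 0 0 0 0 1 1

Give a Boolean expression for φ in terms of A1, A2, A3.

The 1-rows are (1,1,0), (1,1,1). Each contributes one minterm — A1·A2·¬A3; A1·A2·A3 — and their disjunction is a sum-of-products form of φ.

φ(A1, A2, A3) = ((A1 · A2) · A3') + ((A1 · A2) · A3)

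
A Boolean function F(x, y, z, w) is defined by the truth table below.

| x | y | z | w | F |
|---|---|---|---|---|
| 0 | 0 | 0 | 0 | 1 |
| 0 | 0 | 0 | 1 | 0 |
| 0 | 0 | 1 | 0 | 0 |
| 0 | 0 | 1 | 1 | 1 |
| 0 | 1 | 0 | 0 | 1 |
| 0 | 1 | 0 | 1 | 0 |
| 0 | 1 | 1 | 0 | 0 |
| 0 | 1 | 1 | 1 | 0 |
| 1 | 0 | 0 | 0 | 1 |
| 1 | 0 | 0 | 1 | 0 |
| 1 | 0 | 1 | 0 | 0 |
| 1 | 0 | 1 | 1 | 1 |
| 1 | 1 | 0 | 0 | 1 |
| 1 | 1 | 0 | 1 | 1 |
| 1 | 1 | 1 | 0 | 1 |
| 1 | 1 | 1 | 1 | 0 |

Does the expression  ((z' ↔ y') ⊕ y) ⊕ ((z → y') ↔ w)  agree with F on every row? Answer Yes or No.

No

Check the formula against F row by row:
  x=0, y=0, z=0, w=0: formula gives 1, F = 1 ✓
  x=0, y=0, z=0, w=1: formula gives 0, F = 0 ✓
  x=0, y=0, z=1, w=0: formula gives 0, F = 0 ✓
  x=0, y=0, z=1, w=1: formula gives 1, F = 1 ✓
  …
  x=0, y=1, z=1, w=0: formula gives 1, but F = 0 ✗
Row (0,1,1,0) is a counterexample, so the formula is not equivalent to F.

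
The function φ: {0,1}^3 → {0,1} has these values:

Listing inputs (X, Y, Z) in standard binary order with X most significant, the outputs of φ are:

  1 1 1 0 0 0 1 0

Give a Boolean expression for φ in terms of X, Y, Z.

Collect the rows where φ=1 — (0,0,0), (0,0,1), (0,1,0), (1,1,0) — and write one minterm per row: ¬X·¬Y·¬Z, ¬X·¬Y·Z, ¬X·Y·¬Z, X·Y·¬Z. Their union (logical OR) reproduces the table exactly.

φ(X, Y, Z) = ((((not X and not Y) and not Z) or ((not X and not Y) and Z)) or ((not X and Y) and not Z)) or ((X and Y) and not Z)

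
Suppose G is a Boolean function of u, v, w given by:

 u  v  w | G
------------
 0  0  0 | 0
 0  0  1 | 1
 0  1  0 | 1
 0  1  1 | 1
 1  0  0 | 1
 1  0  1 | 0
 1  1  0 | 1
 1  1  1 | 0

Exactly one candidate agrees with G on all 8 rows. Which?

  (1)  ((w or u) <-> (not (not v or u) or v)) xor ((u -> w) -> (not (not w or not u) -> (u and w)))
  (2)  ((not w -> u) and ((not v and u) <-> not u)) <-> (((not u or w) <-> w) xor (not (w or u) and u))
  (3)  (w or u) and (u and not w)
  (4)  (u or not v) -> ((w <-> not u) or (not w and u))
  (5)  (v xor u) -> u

4

(1) fails at (0,1,1): the formula yields 0, G is 1.
(2) fails at (0,0,0): the formula yields 1, G is 0.
(3) fails at (0,0,1): the formula yields 0, G is 1.
(5) fails at (0,0,0): the formula yields 1, G is 0.
Only (4) survives; checking it on all 8 rows confirms it matches G.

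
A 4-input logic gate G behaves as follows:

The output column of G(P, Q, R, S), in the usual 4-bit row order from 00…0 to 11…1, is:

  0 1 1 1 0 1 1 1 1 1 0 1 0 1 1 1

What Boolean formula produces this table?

G(P, Q, R, S) = ¬((((((¬P ∧ ¬Q) ∧ ¬R) ∧ ¬S) ∨ (((¬P ∧ Q) ∧ ¬R) ∧ ¬S)) ∨ (((P ∧ ¬Q) ∧ R) ∧ ¬S)) ∨ (((P ∧ Q) ∧ ¬R) ∧ ¬S))

There are just 4 zero rows: (0,0,0,0), (0,1,0,0), (1,0,1,0), (1,1,0,0). Their minterms are ¬P·¬Q·¬R·¬S, ¬P·Q·¬R·¬S, P·¬Q·R·¬S, P·Q·¬R·¬S; the OR of those covers precisely the 0-outputs, and negating it yields G.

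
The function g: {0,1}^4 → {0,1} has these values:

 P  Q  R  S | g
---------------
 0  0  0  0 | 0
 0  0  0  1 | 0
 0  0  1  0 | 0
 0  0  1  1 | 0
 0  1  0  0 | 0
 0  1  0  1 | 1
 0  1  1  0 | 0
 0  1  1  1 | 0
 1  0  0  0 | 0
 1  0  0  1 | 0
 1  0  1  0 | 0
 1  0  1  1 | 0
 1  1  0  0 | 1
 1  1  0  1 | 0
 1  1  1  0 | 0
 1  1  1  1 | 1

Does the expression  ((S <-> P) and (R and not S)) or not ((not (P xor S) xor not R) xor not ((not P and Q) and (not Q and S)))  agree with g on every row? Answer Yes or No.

Test each input against both g and the formula:
  P=0, Q=0, R=0, S=0: formula gives 0, g = 0 ✓
  P=0, Q=0, R=0, S=1: formula gives 1, but g = 0 ✗
Row (0,0,0,1) is a counterexample, so the formula is not equivalent to g.

No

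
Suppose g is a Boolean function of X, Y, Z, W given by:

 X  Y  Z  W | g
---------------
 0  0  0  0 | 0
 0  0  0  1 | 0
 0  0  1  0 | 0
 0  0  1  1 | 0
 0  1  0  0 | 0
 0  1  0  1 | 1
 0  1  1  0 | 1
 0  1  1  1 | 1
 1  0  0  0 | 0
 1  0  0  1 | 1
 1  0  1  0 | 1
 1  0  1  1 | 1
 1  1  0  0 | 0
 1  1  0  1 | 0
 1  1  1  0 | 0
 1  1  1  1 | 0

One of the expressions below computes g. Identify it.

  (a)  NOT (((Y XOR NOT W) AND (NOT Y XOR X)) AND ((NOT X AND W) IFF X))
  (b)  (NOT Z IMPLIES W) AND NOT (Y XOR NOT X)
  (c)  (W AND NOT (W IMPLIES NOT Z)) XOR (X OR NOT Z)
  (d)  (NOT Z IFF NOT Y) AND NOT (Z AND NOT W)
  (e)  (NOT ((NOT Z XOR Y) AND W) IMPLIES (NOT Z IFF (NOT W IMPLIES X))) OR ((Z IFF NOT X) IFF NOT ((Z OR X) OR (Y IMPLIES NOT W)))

(a) fails at (0,0,0,1): the formula yields 1, g is 0.
(c) fails at (0,0,0,0): the formula yields 1, g is 0.
(d) fails at (0,0,0,0): the formula yields 1, g is 0.
(e) fails at (0,0,0,0): the formula yields 1, g is 0.
(b) is the remaining candidate, and it agrees with g on all 16 inputs.

b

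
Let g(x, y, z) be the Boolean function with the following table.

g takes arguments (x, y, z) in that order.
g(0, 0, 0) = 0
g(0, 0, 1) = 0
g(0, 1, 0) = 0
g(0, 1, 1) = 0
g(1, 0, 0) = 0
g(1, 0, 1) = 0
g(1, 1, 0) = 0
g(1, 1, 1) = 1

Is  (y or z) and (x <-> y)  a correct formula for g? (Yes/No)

No

Evaluate (y or z) and (x <-> y) on each row and compare to g:
  x=0, y=0, z=0: formula gives 0, g = 0 ✓
  x=0, y=0, z=1: formula gives 1, but g = 0 ✗
A single disagreement suffices: at (0,0,1) they differ, so the formula does not compute g.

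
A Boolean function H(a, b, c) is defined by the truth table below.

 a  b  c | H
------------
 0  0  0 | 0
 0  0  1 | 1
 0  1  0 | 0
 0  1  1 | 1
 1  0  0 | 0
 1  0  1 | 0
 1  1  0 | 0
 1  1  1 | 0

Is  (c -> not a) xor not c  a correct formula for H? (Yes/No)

Yes

Evaluate (c -> not a) xor not c on each row and compare to H:
  a=0, b=0, c=0: formula gives 0, H = 0 ✓
  a=0, b=0, c=1: formula gives 1, H = 1 ✓
  a=0, b=1, c=0: formula gives 0, H = 0 ✓
  a=0, b=1, c=1: formula gives 1, H = 1 ✓
  a=1, b=0, c=0: formula gives 0, H = 0 ✓
  …and likewise for the remaining 3 rows.
Every row agrees, so the formula is equivalent.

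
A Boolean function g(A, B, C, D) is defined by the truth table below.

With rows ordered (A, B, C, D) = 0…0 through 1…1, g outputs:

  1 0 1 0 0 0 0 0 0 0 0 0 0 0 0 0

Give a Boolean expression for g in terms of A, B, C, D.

g(A, B, C, D) = (((A' · B') · C') · D') + (((A' · B') · C) · D')

The 1-rows are (0,0,0,0), (0,0,1,0). Each contributes one minterm — ¬A·¬B·¬C·¬D; ¬A·¬B·C·¬D — and their disjunction is a sum-of-products form of g.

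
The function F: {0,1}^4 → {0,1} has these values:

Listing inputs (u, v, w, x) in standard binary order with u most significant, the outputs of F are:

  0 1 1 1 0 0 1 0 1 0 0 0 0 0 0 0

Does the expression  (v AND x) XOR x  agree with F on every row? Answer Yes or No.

No

Evaluate (v AND x) XOR x on each row and compare to F:
  u=0, v=0, w=0, x=0: formula gives 0, F = 0 ✓
  u=0, v=0, w=0, x=1: formula gives 1, F = 1 ✓
  u=0, v=0, w=1, x=0: formula gives 0, but F = 1 ✗
Since they disagree at (0,0,1,0), the expression is not a correct formula for F.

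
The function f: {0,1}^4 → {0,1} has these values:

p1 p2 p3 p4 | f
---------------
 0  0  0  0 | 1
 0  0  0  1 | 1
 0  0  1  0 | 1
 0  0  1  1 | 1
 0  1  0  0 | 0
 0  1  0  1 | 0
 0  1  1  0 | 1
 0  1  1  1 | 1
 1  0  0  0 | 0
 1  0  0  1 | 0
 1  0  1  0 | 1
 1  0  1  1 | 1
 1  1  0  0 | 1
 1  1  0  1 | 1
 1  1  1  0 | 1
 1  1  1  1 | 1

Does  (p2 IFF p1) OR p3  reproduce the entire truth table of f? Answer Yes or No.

Yes

Check the formula against f row by row:
  p1=0, p2=0, p3=0, p4=0: formula gives 1, f = 1 ✓
  p1=0, p2=0, p3=0, p4=1: formula gives 1, f = 1 ✓
  p1=0, p2=0, p3=1, p4=0: formula gives 1, f = 1 ✓
  p1=0, p2=0, p3=1, p4=1: formula gives 1, f = 1 ✓
  … (the remaining 12 rows also agree.)
All 16 rows match — the expression computes f exactly.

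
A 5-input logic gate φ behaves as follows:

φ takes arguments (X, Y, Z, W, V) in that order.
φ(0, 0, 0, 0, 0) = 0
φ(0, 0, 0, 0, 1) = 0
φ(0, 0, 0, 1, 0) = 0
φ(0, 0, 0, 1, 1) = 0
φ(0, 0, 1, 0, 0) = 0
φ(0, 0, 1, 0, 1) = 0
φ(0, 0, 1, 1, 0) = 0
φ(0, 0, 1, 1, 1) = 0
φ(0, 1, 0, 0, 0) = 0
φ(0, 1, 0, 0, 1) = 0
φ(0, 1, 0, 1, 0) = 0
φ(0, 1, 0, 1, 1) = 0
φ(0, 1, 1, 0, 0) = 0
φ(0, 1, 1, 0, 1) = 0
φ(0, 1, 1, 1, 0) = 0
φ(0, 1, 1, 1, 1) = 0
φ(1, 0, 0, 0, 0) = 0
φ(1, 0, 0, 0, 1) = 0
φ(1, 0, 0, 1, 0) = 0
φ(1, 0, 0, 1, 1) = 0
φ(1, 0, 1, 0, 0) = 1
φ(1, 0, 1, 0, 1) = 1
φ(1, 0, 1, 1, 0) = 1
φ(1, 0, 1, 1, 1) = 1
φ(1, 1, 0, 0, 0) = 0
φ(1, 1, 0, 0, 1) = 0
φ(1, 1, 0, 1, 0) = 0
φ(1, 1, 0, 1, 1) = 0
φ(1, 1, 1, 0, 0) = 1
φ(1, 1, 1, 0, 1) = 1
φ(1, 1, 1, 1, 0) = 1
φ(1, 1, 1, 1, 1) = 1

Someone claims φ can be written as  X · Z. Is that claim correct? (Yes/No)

Yes

Evaluate X · Z on each row and compare to φ:
  X=0, Y=0, Z=0, W=0, V=0: formula gives 0, φ = 0 ✓
  X=0, Y=0, Z=0, W=0, V=1: formula gives 0, φ = 0 ✓
  X=0, Y=0, Z=0, W=1, V=0: formula gives 0, φ = 0 ✓
  X=0, Y=0, Z=0, W=1, V=1: formula gives 0, φ = 0 ✓
  …and likewise for the remaining 28 rows.
All 32 rows match — the expression computes φ exactly.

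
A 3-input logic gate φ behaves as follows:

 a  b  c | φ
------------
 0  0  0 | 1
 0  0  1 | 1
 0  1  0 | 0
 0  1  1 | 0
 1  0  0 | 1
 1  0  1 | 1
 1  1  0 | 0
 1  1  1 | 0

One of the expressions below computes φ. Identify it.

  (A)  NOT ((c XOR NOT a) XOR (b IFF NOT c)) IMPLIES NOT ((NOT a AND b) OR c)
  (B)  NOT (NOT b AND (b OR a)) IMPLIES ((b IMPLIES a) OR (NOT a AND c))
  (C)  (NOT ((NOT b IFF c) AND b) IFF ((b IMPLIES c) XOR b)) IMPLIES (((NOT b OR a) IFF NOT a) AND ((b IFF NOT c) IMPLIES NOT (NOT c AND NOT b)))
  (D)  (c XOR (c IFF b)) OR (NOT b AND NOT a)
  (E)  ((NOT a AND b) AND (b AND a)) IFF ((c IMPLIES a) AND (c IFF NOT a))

(A): at (1,0,1) it gives 0, but φ = 1 — eliminated.
(B): at (0,1,1) it gives 1, but φ = 0 — eliminated.
(C): at (0,1,0) it gives 1, but φ = 0 — eliminated.
(E): at (0,1,0) it gives 1, but φ = 0 — eliminated.
That leaves (D). Evaluating it on every row reproduces the table of φ exactly.

D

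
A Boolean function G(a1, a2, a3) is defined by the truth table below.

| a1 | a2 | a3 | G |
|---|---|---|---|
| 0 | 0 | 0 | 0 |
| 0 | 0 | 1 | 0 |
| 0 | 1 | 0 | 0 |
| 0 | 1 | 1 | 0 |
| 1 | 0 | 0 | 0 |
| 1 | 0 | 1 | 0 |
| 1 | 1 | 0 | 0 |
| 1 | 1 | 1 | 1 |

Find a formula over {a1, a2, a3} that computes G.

The output is 1 only when every input is 1 — the AND of all inputs.

G(a1, a2, a3) = (a1 AND a2) AND a3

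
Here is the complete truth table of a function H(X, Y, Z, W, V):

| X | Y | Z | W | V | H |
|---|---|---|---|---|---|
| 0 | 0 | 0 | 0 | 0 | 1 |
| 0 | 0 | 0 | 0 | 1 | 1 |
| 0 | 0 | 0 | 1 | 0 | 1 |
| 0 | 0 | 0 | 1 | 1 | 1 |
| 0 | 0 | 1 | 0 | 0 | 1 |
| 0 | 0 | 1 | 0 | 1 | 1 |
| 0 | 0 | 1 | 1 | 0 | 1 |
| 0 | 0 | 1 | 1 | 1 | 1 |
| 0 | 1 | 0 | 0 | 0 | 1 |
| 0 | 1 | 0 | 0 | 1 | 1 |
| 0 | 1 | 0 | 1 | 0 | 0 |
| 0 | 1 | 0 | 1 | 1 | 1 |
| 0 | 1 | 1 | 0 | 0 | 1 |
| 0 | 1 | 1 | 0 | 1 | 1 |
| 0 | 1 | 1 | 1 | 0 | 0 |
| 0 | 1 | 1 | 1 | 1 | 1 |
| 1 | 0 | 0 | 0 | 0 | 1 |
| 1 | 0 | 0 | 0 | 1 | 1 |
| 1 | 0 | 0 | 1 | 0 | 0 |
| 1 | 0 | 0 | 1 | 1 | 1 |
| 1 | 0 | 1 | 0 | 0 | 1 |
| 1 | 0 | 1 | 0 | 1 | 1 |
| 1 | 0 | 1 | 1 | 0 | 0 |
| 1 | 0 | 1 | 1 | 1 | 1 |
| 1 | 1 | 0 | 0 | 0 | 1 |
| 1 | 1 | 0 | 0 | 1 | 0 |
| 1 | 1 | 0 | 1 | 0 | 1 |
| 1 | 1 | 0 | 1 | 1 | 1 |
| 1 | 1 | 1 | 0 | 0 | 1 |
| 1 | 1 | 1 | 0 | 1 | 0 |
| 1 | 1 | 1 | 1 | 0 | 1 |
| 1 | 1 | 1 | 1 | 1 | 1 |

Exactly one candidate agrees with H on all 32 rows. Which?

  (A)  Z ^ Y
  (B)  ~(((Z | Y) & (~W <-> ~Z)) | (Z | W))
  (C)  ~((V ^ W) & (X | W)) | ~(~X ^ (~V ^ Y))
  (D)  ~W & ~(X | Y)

C

(A) disagrees with H on (0,0,0,0,0) (formula → 0, table → 1); rule it out.
(B) disagrees with H on (0,0,0,1,0) (formula → 0, table → 1); rule it out.
(D) disagrees with H on (0,0,0,1,0) (formula → 0, table → 1); rule it out.
Only (C) survives; checking it on all 32 rows confirms it matches H.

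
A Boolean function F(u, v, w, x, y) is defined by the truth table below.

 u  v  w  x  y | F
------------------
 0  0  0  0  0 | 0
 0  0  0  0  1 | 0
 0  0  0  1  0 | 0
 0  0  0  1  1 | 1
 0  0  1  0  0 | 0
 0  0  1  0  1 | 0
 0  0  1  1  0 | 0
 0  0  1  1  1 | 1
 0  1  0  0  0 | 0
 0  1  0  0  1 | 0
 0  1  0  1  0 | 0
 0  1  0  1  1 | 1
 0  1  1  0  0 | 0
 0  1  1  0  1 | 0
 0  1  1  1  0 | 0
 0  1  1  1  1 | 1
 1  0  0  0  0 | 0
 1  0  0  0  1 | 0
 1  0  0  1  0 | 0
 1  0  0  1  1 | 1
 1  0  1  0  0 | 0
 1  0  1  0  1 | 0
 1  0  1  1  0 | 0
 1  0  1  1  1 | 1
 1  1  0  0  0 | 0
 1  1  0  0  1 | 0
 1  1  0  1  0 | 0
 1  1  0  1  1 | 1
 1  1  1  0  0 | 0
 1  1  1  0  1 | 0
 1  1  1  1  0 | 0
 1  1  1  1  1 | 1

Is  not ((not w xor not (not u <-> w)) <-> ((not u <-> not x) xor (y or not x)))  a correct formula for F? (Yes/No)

Yes

Test each input against both F and the formula:
  u=0, v=0, w=0, x=0, y=0: formula gives 0, F = 0 ✓
  u=0, v=0, w=0, x=0, y=1: formula gives 0, F = 0 ✓
  u=0, v=0, w=0, x=1, y=0: formula gives 0, F = 0 ✓
  u=0, v=0, w=0, x=1, y=1: formula gives 1, F = 1 ✓
  …and likewise for the remaining 28 rows.
All 32 rows match — the expression computes F exactly.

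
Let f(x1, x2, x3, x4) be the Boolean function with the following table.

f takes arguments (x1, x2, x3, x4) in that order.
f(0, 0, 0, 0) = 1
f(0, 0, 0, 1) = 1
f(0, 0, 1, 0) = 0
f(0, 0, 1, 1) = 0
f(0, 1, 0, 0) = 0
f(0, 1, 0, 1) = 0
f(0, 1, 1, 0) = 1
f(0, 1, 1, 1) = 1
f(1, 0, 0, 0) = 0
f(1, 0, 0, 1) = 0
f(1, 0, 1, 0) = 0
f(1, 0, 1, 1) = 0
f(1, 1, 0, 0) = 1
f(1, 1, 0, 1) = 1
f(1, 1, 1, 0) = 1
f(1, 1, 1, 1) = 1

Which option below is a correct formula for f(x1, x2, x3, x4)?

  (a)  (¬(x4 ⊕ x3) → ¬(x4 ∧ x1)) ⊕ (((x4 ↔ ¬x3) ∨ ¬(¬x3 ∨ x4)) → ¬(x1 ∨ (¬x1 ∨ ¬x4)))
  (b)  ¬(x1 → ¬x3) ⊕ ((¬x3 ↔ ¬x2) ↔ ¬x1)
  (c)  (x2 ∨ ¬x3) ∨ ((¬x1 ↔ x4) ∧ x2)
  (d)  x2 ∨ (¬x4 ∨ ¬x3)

(a) fails at (0,0,0,0): the formula yields 0, f is 1.
(c) fails at (0,1,0,0): the formula yields 1, f is 0.
(d) fails at (0,0,1,0): the formula yields 1, f is 0.
(b) is the remaining candidate, and it agrees with f on all 16 inputs.

b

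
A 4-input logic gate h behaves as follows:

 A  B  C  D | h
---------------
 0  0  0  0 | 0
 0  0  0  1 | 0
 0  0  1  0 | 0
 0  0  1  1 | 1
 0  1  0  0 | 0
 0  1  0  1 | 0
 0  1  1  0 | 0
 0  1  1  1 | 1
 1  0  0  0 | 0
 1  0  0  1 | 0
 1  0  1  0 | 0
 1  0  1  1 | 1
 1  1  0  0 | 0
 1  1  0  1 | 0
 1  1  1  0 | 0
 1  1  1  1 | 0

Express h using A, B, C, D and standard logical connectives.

h(A, B, C, D) = ((((A' · B') · C) · D) + (((A' · B) · C) · D)) + (((A · B') · C) · D)

The 1-rows are (0,0,1,1), (0,1,1,1), (1,0,1,1). Each contributes one minterm — ¬A·¬B·C·D; ¬A·B·C·D; A·¬B·C·D — and their disjunction is a sum-of-products form of h.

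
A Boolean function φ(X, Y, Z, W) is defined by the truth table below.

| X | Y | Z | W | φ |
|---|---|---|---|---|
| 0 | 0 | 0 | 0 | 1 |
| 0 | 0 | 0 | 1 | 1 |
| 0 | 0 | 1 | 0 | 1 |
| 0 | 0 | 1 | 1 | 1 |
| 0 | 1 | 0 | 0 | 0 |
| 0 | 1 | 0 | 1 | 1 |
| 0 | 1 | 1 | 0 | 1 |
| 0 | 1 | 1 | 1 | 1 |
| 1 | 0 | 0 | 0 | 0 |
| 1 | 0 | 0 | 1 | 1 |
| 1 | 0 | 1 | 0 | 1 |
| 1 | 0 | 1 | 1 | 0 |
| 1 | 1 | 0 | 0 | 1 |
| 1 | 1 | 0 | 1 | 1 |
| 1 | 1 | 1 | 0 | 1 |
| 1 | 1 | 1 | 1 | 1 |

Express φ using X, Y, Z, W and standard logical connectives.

φ is 0 on only 3 rows — (0,1,0,0), (1,0,0,0), (1,0,1,1). Writing each as a minterm (¬X·Y·¬Z·¬W, X·¬Y·¬Z·¬W, X·¬Y·Z·W) and OR-ing them characterizes exactly where φ=0, so φ is the negation of that disjunction.

φ(X, Y, Z, W) = (((((X' · Y) · Z') · W') + (((X · Y') · Z') · W')) + (((X · Y') · Z) · W))'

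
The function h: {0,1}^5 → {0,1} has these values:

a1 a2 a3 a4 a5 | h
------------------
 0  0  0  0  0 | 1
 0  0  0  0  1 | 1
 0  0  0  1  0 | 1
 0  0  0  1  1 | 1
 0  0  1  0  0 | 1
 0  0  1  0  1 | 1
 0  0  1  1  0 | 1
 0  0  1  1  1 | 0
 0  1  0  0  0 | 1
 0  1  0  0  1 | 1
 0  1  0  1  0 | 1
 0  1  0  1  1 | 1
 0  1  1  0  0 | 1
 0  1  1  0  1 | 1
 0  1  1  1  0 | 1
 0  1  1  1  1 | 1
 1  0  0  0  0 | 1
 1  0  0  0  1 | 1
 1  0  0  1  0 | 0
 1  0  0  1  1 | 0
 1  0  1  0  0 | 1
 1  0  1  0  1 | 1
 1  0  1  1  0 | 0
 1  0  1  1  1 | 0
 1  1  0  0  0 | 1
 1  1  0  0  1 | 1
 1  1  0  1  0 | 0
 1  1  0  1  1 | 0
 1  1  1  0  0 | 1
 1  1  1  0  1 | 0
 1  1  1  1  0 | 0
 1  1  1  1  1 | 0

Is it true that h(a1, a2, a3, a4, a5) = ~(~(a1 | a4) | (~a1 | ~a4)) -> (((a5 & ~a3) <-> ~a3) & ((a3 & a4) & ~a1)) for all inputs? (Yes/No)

No

Evaluate ~(~(a1 | a4) | (~a1 | ~a4)) -> (((a5 & ~a3) <-> ~a3) & ((a3 & a4) & ~a1)) on each row and compare to h:
  a1=0, a2=0, a3=0, a4=0, a5=0: formula gives 1, h = 1 ✓
  a1=0, a2=0, a3=0, a4=0, a5=1: formula gives 1, h = 1 ✓
  a1=0, a2=0, a3=0, a4=1, a5=0: formula gives 1, h = 1 ✓
  a1=0, a2=0, a3=0, a4=1, a5=1: formula gives 1, h = 1 ✓
  …
  a1=0, a2=0, a3=1, a4=1, a5=1: formula gives 1, but h = 0 ✗
Since they disagree at (0,0,1,1,1), the expression is not a correct formula for h.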